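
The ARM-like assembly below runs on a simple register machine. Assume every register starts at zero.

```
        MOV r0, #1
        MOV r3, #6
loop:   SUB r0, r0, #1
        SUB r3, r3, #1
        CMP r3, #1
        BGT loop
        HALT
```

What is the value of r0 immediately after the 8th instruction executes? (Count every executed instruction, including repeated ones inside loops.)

r0=1
r3=6
r0=1-1=0
r3=6-1=5
CMP r3, #1  (cmp 5,1)
BGT loop: taken
r0=0-1=-1
r3=5-1=4
After step 8: r0 = -1.

-1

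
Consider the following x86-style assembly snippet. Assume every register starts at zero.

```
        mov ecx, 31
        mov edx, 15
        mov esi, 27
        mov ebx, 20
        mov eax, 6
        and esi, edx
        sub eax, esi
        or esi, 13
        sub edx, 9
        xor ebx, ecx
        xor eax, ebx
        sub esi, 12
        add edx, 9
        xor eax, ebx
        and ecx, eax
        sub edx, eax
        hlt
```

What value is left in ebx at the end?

11

mov ecx, 31 → ecx=31
mov edx, 15 → edx=15
mov esi, 27 → esi=27
mov ebx, 20 → ebx=20
mov eax, 6 → eax=6
and esi, edx → esi=27&15=11
sub eax, esi → eax=6-11=-5
or esi, 13 → esi=11|13=15
sub edx, 9 → edx=15-9=6
xor ebx, ecx → ebx=20^31=11
xor eax, ebx → eax=(-5)^11=-16
sub esi, 12 → esi=15-12=3
add edx, 9 → edx=6+9=15
xor eax, ebx → eax=(-16)^11=-5
and ecx, eax → ecx=31&(-5)=27
sub edx, eax → edx=15-(-5)=20
halt.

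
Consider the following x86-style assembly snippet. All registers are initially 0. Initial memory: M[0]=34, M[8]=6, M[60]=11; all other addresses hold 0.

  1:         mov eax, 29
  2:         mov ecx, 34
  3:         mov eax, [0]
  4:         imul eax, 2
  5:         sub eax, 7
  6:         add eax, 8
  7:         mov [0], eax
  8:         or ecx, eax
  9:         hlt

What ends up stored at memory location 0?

69

after mov eax, 29: eax=29
after mov ecx, 34: ecx=34
after mov eax, [0]: eax=M[0]=34
after imul eax, 2: eax=34*2=68
after sub eax, 7: eax=68-7=61
after add eax, 8: eax=61+8=69
mov [0], eax → M[0]=69
after or ecx, eax: ecx=34|69=103
halt.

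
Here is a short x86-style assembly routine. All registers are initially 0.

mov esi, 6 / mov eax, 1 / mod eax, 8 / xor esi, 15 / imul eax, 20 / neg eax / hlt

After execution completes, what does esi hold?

9

esi=6
eax=1
eax=1%8=1
esi=6^15=9
eax=1*20=20
eax=-(20)=-20
halt.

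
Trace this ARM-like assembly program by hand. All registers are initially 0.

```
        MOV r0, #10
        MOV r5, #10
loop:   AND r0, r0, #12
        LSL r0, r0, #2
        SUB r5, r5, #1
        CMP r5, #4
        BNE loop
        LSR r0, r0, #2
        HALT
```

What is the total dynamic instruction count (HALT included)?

r0=10
r5=10
r0=10&12=8
r0=8<<2=32
r5=10-1=9
CMP r5, #4  (cmp 9,4)
BNE loop: taken
r0=32&12=0
r0=0<<2=0
r5=9-1=8
CMP r5, #4  (cmp 8,4)
BNE loop: taken
r0=0&12=0
r0=0<<2=0
r5=8-1=7
CMP r5, #4  (cmp 7,4)
BNE loop: taken
r0=0&12=0
r0=0<<2=0
r5=7-1=6
CMP r5, #4  (cmp 6,4)
BNE loop: taken
r0=0&12=0
r0=0<<2=0
r5=6-1=5
CMP r5, #4  (cmp 5,4)
BNE loop: taken
r0=0&12=0
r0=0<<2=0
r5=5-1=4
CMP r5, #4  (cmp 4,4)
BNE loop: not taken
r0=0>>2=0
halt.
Total executed instructions: 34.

34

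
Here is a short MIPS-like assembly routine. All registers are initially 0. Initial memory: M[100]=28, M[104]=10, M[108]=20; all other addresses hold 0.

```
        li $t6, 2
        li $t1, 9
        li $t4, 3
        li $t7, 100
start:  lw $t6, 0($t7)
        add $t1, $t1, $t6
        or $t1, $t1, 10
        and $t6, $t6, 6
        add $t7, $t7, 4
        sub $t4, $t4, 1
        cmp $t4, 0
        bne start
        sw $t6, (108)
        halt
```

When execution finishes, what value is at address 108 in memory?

li $t6, 2 → $t6=2
li $t1, 9 → $t1=9
li $t4, 3 → $t4=3
li $t7, 100 → $t7=100
lw $t6, 0($t7) → $t6=M[100]=28
add $t1, $t1, $t6 → $t1=9+28=37
or $t1, $t1, 10 → $t1=37|10=47
and $t6, $t6, 6 → $t6=28&6=4
add $t7, $t7, 4 → $t7=100+4=104
sub $t4, $t4, 1 → $t4=3-1=2
cmp $t4, 0  (cmp 2,0)
bne start: taken
lw $t6, 0($t7) → $t6=M[104]=10
add $t1, $t1, $t6 → $t1=47+10=57
or $t1, $t1, 10 → $t1=57|10=59
and $t6, $t6, 6 → $t6=10&6=2
add $t7, $t7, 4 → $t7=104+4=108
sub $t4, $t4, 1 → $t4=2-1=1
cmp $t4, 0  (cmp 1,0)
bne start: taken
lw $t6, 0($t7) → $t6=M[108]=20
add $t1, $t1, $t6 → $t1=59+20=79
or $t1, $t1, 10 → $t1=79|10=79
and $t6, $t6, 6 → $t6=20&6=4
add $t7, $t7, 4 → $t7=108+4=112
sub $t4, $t4, 1 → $t4=1-1=0
cmp $t4, 0  (cmp 0,0)
bne start: not taken
sw $t6, (108) → M[108]=4
halt.

4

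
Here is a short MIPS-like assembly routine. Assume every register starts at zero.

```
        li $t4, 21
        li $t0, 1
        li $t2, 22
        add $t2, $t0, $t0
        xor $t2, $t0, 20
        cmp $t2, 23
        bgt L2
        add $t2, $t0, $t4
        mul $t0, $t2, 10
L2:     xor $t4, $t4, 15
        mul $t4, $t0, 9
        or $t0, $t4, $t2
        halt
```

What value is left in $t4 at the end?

1980

$t4=21
$t0=1
$t2=22
$t2=1+1=2
$t2=1^20=21
cmp $t2, 23  (cmp 21,23)
bgt L2: not taken
$t2=1+21=22
$t0=22*10=220
$t4=21^15=26
$t4=220*9=1980
$t0=1980|22=1982
halt.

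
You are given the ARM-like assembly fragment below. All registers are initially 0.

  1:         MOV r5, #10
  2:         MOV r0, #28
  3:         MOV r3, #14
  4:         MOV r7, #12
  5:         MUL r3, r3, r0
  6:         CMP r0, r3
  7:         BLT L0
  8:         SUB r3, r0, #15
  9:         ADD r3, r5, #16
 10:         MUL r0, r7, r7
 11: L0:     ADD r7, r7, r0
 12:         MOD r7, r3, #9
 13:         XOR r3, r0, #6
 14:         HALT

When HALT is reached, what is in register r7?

5

r5=10
r0=28
r3=14
r7=12
r3=14*28=392
CMP r0, r3  (cmp 28,392)
BLT L0: taken
r7=12+28=40
r7=392%9=5
r3=28^6=26
halt.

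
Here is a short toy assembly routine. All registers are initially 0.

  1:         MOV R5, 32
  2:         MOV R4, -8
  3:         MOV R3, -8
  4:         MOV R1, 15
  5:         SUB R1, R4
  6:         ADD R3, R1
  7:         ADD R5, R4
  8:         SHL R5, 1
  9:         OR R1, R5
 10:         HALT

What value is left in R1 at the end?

after MOV R5, 32: R5=32
after MOV R4, -8: R4=-8
after MOV R3, -8: R3=-8
after MOV R1, 15: R1=15
after SUB R1, R4: R1=15-(-8)=23
after ADD R3, R1: R3=(-8)+23=15
after ADD R5, R4: R5=32+(-8)=24
after SHL R5, 1: R5=24<<1=48
after OR R1, R5: R1=23|48=55
halt.

55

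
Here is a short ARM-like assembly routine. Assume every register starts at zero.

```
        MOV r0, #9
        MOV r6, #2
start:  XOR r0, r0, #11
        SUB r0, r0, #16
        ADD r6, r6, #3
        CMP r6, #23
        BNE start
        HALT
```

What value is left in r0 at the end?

-110

after MOV r0, #9: r0=9
after MOV r6, #2: r6=2
after XOR r0, r0, #11: r0=9^11=2
after SUB r0, r0, #16: r0=2-16=-14
after ADD r6, r6, #3: r6=2+3=5
CMP r6, #23  (cmp 5,23)
BNE start: taken
after XOR r0, r0, #11: r0=(-14)^11=-7
after SUB r0, r0, #16: r0=(-7)-16=-23
after ADD r6, r6, #3: r6=5+3=8
CMP r6, #23  (cmp 8,23)
BNE start: taken
after XOR r0, r0, #11: r0=(-23)^11=-30
after SUB r0, r0, #16: r0=(-30)-16=-46
after ADD r6, r6, #3: r6=8+3=11
CMP r6, #23  (cmp 11,23)
BNE start: taken
after XOR r0, r0, #11: r0=(-46)^11=-39
after SUB r0, r0, #16: r0=(-39)-16=-55
after ADD r6, r6, #3: r6=11+3=14
CMP r6, #23  (cmp 14,23)
BNE start: taken
after XOR r0, r0, #11: r0=(-55)^11=-62
after SUB r0, r0, #16: r0=(-62)-16=-78
after ADD r6, r6, #3: r6=14+3=17
CMP r6, #23  (cmp 17,23)
BNE start: taken
after XOR r0, r0, #11: r0=(-78)^11=-71
after SUB r0, r0, #16: r0=(-71)-16=-87
after ADD r6, r6, #3: r6=17+3=20
CMP r6, #23  (cmp 20,23)
BNE start: taken
after XOR r0, r0, #11: r0=(-87)^11=-94
after SUB r0, r0, #16: r0=(-94)-16=-110
after ADD r6, r6, #3: r6=20+3=23
CMP r6, #23  (cmp 23,23)
BNE start: not taken
halt.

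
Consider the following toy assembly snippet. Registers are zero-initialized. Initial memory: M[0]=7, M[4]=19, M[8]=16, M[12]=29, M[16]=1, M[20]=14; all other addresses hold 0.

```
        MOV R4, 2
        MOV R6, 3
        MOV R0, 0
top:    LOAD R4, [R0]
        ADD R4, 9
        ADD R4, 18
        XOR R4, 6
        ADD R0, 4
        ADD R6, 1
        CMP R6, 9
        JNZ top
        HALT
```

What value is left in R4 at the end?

47

MOV R4, 2 → R4=2
MOV R6, 3 → R6=3
MOV R0, 0 → R0=0
LOAD R4, [R0] → R4=M[0]=7
ADD R4, 9 → R4=7+9=16
ADD R4, 18 → R4=16+18=34
XOR R4, 6 → R4=34^6=36
ADD R0, 4 → R0=0+4=4
ADD R6, 1 → R6=3+1=4
CMP R6, 9  (cmp 4,9)
JNZ top: taken
LOAD R4, [R0] → R4=M[4]=19
ADD R4, 9 → R4=19+9=28
ADD R4, 18 → R4=28+18=46
XOR R4, 6 → R4=46^6=40
ADD R0, 4 → R0=4+4=8
ADD R6, 1 → R6=4+1=5
CMP R6, 9  (cmp 5,9)
JNZ top: taken
LOAD R4, [R0] → R4=M[8]=16
ADD R4, 9 → R4=16+9=25
ADD R4, 18 → R4=25+18=43
XOR R4, 6 → R4=43^6=45
ADD R0, 4 → R0=8+4=12
ADD R6, 1 → R6=5+1=6
CMP R6, 9  (cmp 6,9)
JNZ top: taken
LOAD R4, [R0] → R4=M[12]=29
ADD R4, 9 → R4=29+9=38
ADD R4, 18 → R4=38+18=56
XOR R4, 6 → R4=56^6=62
ADD R0, 4 → R0=12+4=16
ADD R6, 1 → R6=6+1=7
CMP R6, 9  (cmp 7,9)
JNZ top: taken
LOAD R4, [R0] → R4=M[16]=1
ADD R4, 9 → R4=1+9=10
ADD R4, 18 → R4=10+18=28
XOR R4, 6 → R4=28^6=26
ADD R0, 4 → R0=16+4=20
ADD R6, 1 → R6=7+1=8
CMP R6, 9  (cmp 8,9)
JNZ top: taken
LOAD R4, [R0] → R4=M[20]=14
ADD R4, 9 → R4=14+9=23
ADD R4, 18 → R4=23+18=41
XOR R4, 6 → R4=41^6=47
ADD R0, 4 → R0=20+4=24
ADD R6, 1 → R6=8+1=9
CMP R6, 9  (cmp 9,9)
JNZ top: not taken
halt.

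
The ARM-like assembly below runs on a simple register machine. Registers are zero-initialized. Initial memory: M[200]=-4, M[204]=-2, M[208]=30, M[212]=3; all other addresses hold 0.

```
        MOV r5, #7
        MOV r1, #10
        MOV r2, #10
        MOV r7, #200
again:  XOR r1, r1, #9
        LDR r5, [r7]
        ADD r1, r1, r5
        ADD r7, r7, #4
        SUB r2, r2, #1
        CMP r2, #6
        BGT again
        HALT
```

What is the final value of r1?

after MOV r5, #7: r5=7
after MOV r1, #10: r1=10
after MOV r2, #10: r2=10
after MOV r7, #200: r7=200
after XOR r1, r1, #9: r1=10^9=3
after LDR r5, [r7]: r5=M[200]=-4
after ADD r1, r1, r5: r1=3+(-4)=-1
after ADD r7, r7, #4: r7=200+4=204
after SUB r2, r2, #1: r2=10-1=9
CMP r2, #6  (cmp 9,6)
BGT again: taken
after XOR r1, r1, #9: r1=(-1)^9=-10
after LDR r5, [r7]: r5=M[204]=-2
after ADD r1, r1, r5: r1=(-10)+(-2)=-12
after ADD r7, r7, #4: r7=204+4=208
after SUB r2, r2, #1: r2=9-1=8
CMP r2, #6  (cmp 8,6)
BGT again: taken
after XOR r1, r1, #9: r1=(-12)^9=-3
after LDR r5, [r7]: r5=M[208]=30
after ADD r1, r1, r5: r1=(-3)+30=27
after ADD r7, r7, #4: r7=208+4=212
after SUB r2, r2, #1: r2=8-1=7
CMP r2, #6  (cmp 7,6)
BGT again: taken
after XOR r1, r1, #9: r1=27^9=18
after LDR r5, [r7]: r5=M[212]=3
after ADD r1, r1, r5: r1=18+3=21
after ADD r7, r7, #4: r7=212+4=216
after SUB r2, r2, #1: r2=7-1=6
CMP r2, #6  (cmp 6,6)
BGT again: not taken
halt.

21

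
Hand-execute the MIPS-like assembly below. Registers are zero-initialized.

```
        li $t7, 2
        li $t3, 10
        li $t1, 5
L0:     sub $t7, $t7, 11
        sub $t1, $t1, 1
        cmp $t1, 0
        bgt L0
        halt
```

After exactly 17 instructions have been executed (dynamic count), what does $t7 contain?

li $t7, 2 → $t7=2
li $t3, 10 → $t3=10
li $t1, 5 → $t1=5
sub $t7, $t7, 11 → $t7=2-11=-9
sub $t1, $t1, 1 → $t1=5-1=4
cmp $t1, 0  (cmp 4,0)
bgt L0: taken
sub $t7, $t7, 11 → $t7=(-9)-11=-20
sub $t1, $t1, 1 → $t1=4-1=3
cmp $t1, 0  (cmp 3,0)
bgt L0: taken
sub $t7, $t7, 11 → $t7=(-20)-11=-31
sub $t1, $t1, 1 → $t1=3-1=2
cmp $t1, 0  (cmp 2,0)
bgt L0: taken
sub $t7, $t7, 11 → $t7=(-31)-11=-42
sub $t1, $t1, 1 → $t1=2-1=1
After step 17: $t7 = -42.

-42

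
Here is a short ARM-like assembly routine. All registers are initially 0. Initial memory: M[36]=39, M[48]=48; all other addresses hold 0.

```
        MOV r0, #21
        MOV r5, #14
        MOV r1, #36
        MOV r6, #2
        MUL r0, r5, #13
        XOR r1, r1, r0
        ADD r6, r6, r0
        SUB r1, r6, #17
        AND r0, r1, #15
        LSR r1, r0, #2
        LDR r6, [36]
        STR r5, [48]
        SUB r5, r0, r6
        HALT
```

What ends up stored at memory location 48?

r0=21
r5=14
r1=36
r6=2
r0=14*13=182
r1=36^182=146
r6=2+182=184
r1=184-17=167
r0=167&15=7
r1=7>>2=1
r6=M[36]=39
STR r5, [48] → M[48]=14
r5=7-39=-32
halt.

14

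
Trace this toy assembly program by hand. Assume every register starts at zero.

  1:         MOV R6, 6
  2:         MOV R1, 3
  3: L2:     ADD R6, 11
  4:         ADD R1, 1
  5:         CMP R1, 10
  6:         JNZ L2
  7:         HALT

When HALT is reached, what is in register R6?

83

MOV R6, 6 → R6=6
MOV R1, 3 → R1=3
ADD R6, 11 → R6=6+11=17
ADD R1, 1 → R1=3+1=4
CMP R1, 10  (cmp 4,10)
JNZ L2: taken
ADD R6, 11 → R6=17+11=28
ADD R1, 1 → R1=4+1=5
CMP R1, 10  (cmp 5,10)
JNZ L2: taken
ADD R6, 11 → R6=28+11=39
ADD R1, 1 → R1=5+1=6
CMP R1, 10  (cmp 6,10)
JNZ L2: taken
ADD R6, 11 → R6=39+11=50
ADD R1, 1 → R1=6+1=7
CMP R1, 10  (cmp 7,10)
JNZ L2: taken
ADD R6, 11 → R6=50+11=61
ADD R1, 1 → R1=7+1=8
CMP R1, 10  (cmp 8,10)
JNZ L2: taken
ADD R6, 11 → R6=61+11=72
ADD R1, 1 → R1=8+1=9
CMP R1, 10  (cmp 9,10)
JNZ L2: taken
ADD R6, 11 → R6=72+11=83
ADD R1, 1 → R1=9+1=10
CMP R1, 10  (cmp 10,10)
JNZ L2: not taken
halt.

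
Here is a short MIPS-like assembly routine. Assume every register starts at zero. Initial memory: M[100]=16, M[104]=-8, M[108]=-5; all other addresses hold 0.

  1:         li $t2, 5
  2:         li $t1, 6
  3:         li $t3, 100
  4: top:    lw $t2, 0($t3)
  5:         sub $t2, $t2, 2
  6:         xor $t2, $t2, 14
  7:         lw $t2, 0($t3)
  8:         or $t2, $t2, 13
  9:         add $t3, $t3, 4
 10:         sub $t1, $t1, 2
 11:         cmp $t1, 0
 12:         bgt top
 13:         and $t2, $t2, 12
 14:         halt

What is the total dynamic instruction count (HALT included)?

32

li $t2, 5 → $t2=5
li $t1, 6 → $t1=6
li $t3, 100 → $t3=100
lw $t2, 0($t3) → $t2=M[100]=16
sub $t2, $t2, 2 → $t2=16-2=14
xor $t2, $t2, 14 → $t2=14^14=0
lw $t2, 0($t3) → $t2=M[100]=16
or $t2, $t2, 13 → $t2=16|13=29
add $t3, $t3, 4 → $t3=100+4=104
sub $t1, $t1, 2 → $t1=6-2=4
cmp $t1, 0  (cmp 4,0)
bgt top: taken
lw $t2, 0($t3) → $t2=M[104]=-8
sub $t2, $t2, 2 → $t2=(-8)-2=-10
xor $t2, $t2, 14 → $t2=(-10)^14=-8
lw $t2, 0($t3) → $t2=M[104]=-8
or $t2, $t2, 13 → $t2=(-8)|13=-3
add $t3, $t3, 4 → $t3=104+4=108
sub $t1, $t1, 2 → $t1=4-2=2
cmp $t1, 0  (cmp 2,0)
bgt top: taken
lw $t2, 0($t3) → $t2=M[108]=-5
sub $t2, $t2, 2 → $t2=(-5)-2=-7
xor $t2, $t2, 14 → $t2=(-7)^14=-9
lw $t2, 0($t3) → $t2=M[108]=-5
or $t2, $t2, 13 → $t2=(-5)|13=-1
add $t3, $t3, 4 → $t3=108+4=112
sub $t1, $t1, 2 → $t1=2-2=0
cmp $t1, 0  (cmp 0,0)
bgt top: not taken
and $t2, $t2, 12 → $t2=(-1)&12=12
halt.
Total executed instructions: 32.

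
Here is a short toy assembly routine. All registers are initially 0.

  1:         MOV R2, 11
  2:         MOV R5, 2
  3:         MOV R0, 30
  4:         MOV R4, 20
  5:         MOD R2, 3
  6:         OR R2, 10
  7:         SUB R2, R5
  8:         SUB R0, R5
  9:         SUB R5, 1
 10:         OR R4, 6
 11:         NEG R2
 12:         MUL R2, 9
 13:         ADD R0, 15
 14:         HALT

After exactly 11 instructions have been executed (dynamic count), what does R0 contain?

28

R2=11
R5=2
R0=30
R4=20
R2=11%3=2
R2=2|10=10
R2=10-2=8
R0=30-2=28
R5=2-1=1
R4=20|6=22
R2=-(8)=-8
After step 11: R0 = 28.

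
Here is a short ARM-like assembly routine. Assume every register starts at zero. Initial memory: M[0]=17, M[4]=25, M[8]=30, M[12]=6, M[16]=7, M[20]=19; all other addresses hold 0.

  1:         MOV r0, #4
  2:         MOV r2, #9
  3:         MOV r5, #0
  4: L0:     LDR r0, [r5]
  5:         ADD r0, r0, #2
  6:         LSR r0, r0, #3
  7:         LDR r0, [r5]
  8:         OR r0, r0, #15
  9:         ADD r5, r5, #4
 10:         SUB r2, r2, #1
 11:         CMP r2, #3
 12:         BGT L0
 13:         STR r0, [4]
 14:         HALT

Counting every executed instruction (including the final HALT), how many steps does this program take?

after MOV r0, #4: r0=4
after MOV r2, #9: r2=9
after MOV r5, #0: r5=0
after LDR r0, [r5]: r0=M[0]=17
after ADD r0, r0, #2: r0=17+2=19
after LSR r0, r0, #3: r0=19>>3=2
after LDR r0, [r5]: r0=M[0]=17
after OR r0, r0, #15: r0=17|15=31
after ADD r5, r5, #4: r5=0+4=4
after SUB r2, r2, #1: r2=9-1=8
CMP r2, #3  (cmp 8,3)
BGT L0: taken
after LDR r0, [r5]: r0=M[4]=25
after ADD r0, r0, #2: r0=25+2=27
after LSR r0, r0, #3: r0=27>>3=3
after LDR r0, [r5]: r0=M[4]=25
after OR r0, r0, #15: r0=25|15=31
after ADD r5, r5, #4: r5=4+4=8
after SUB r2, r2, #1: r2=8-1=7
CMP r2, #3  (cmp 7,3)
BGT L0: taken
after LDR r0, [r5]: r0=M[8]=30
after ADD r0, r0, #2: r0=30+2=32
after LSR r0, r0, #3: r0=32>>3=4
after LDR r0, [r5]: r0=M[8]=30
after OR r0, r0, #15: r0=30|15=31
after ADD r5, r5, #4: r5=8+4=12
after SUB r2, r2, #1: r2=7-1=6
CMP r2, #3  (cmp 6,3)
BGT L0: taken
after LDR r0, [r5]: r0=M[12]=6
after ADD r0, r0, #2: r0=6+2=8
after LSR r0, r0, #3: r0=8>>3=1
after LDR r0, [r5]: r0=M[12]=6
after OR r0, r0, #15: r0=6|15=15
after ADD r5, r5, #4: r5=12+4=16
after SUB r2, r2, #1: r2=6-1=5
CMP r2, #3  (cmp 5,3)
BGT L0: taken
after LDR r0, [r5]: r0=M[16]=7
after ADD r0, r0, #2: r0=7+2=9
after LSR r0, r0, #3: r0=9>>3=1
after LDR r0, [r5]: r0=M[16]=7
after OR r0, r0, #15: r0=7|15=15
after ADD r5, r5, #4: r5=16+4=20
after SUB r2, r2, #1: r2=5-1=4
CMP r2, #3  (cmp 4,3)
BGT L0: taken
after LDR r0, [r5]: r0=M[20]=19
after ADD r0, r0, #2: r0=19+2=21
after LSR r0, r0, #3: r0=21>>3=2
after LDR r0, [r5]: r0=M[20]=19
after OR r0, r0, #15: r0=19|15=31
after ADD r5, r5, #4: r5=20+4=24
after SUB r2, r2, #1: r2=4-1=3
CMP r2, #3  (cmp 3,3)
BGT L0: not taken
STR r0, [4] → M[4]=31
halt.
Total executed instructions: 59.

59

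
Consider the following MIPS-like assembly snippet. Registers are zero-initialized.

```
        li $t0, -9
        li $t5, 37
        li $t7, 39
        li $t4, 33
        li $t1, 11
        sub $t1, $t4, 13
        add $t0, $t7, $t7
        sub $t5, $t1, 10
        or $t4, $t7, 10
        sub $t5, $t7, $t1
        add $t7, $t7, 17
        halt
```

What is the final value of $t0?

$t0=-9
$t5=37
$t7=39
$t4=33
$t1=11
$t1=33-13=20
$t0=39+39=78
$t5=20-10=10
$t4=39|10=47
$t5=39-20=19
$t7=39+17=56
halt.

78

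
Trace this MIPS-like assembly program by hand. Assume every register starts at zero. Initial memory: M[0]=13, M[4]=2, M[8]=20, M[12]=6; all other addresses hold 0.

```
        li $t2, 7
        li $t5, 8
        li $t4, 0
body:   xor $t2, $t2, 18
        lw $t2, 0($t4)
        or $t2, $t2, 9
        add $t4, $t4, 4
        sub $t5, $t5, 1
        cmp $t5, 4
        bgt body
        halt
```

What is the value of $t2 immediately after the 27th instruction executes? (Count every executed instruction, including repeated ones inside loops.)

$t2=7
$t5=8
$t4=0
$t2=7^18=21
$t2=M[0]=13
$t2=13|9=13
$t4=0+4=4
$t5=8-1=7
cmp $t5, 4  (cmp 7,4)
bgt body: taken
$t2=13^18=31
$t2=M[4]=2
$t2=2|9=11
$t4=4+4=8
$t5=7-1=6
cmp $t5, 4  (cmp 6,4)
bgt body: taken
$t2=11^18=25
$t2=M[8]=20
$t2=20|9=29
$t4=8+4=12
$t5=6-1=5
cmp $t5, 4  (cmp 5,4)
bgt body: taken
$t2=29^18=15
$t2=M[12]=6
$t2=6|9=15
After step 27: $t2 = 15.

15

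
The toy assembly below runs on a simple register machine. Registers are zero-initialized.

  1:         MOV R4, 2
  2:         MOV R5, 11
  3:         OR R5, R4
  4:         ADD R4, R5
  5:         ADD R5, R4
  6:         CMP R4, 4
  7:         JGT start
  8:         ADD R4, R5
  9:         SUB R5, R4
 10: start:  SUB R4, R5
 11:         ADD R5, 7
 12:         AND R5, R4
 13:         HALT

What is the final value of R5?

21

R4=2
R5=11
R5=11|2=11
R4=2+11=13
R5=11+13=24
CMP R4, 4  (cmp 13,4)
JGT start: taken
R4=13-24=-11
R5=24+7=31
R5=31&(-11)=21
halt.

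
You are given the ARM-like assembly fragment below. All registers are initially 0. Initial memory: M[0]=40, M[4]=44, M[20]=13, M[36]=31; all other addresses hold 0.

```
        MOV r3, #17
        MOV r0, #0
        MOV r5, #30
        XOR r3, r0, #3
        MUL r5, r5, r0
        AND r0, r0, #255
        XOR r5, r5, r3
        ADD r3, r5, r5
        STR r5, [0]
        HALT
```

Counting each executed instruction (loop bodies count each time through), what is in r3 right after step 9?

6

MOV r3, #17 → r3=17
MOV r0, #0 → r0=0
MOV r5, #30 → r5=30
XOR r3, r0, #3 → r3=0^3=3
MUL r5, r5, r0 → r5=30*0=0
AND r0, r0, #255 → r0=0&255=0
XOR r5, r5, r3 → r5=0^3=3
ADD r3, r5, r5 → r3=3+3=6
STR r5, [0] → M[0]=3
After step 9: r3 = 6.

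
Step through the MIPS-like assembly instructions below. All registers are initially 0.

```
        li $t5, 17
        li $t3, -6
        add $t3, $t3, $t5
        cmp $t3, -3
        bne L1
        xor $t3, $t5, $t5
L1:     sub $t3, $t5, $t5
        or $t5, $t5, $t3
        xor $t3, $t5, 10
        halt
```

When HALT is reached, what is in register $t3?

$t5=17
$t3=-6
$t3=(-6)+17=11
cmp $t3, -3  (cmp 11,-3)
bne L1: taken
$t3=17-17=0
$t5=17|0=17
$t3=17^10=27
halt.

27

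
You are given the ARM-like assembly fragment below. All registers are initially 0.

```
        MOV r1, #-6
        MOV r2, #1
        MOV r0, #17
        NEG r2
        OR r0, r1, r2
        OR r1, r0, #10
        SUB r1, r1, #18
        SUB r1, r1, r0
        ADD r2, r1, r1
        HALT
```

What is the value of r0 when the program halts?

-1

after MOV r1, #-6: r1=-6
after MOV r2, #1: r2=1
after MOV r0, #17: r0=17
after NEG r2: r2=-(1)=-1
after OR r0, r1, r2: r0=(-6)|(-1)=-1
after OR r1, r0, #10: r1=(-1)|10=-1
after SUB r1, r1, #18: r1=(-1)-18=-19
after SUB r1, r1, r0: r1=(-19)-(-1)=-18
after ADD r2, r1, r1: r2=(-18)+(-18)=-36
halt.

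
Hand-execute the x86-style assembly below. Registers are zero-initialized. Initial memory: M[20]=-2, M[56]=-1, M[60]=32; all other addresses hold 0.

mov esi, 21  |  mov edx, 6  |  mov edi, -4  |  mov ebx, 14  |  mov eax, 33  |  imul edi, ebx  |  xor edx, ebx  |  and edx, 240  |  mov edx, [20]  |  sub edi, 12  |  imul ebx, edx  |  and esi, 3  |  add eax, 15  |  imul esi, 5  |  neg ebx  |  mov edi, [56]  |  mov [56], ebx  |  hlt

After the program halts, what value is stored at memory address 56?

esi=21
edx=6
edi=-4
ebx=14
eax=33
edi=(-4)*14=-56
edx=6^14=8
edx=8&240=0
edx=M[20]=-2
edi=(-56)-12=-68
ebx=14*(-2)=-28
esi=21&3=1
eax=33+15=48
esi=1*5=5
ebx=-(-28)=28
edi=M[56]=-1
mov [56], ebx → M[56]=28
halt.

28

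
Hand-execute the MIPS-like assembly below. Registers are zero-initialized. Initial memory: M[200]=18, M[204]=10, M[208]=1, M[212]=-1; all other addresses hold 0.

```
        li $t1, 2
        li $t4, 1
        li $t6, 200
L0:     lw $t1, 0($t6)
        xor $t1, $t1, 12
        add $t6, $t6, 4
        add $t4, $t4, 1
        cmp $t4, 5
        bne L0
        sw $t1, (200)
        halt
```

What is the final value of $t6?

216

after li $t1, 2: $t1=2
after li $t4, 1: $t4=1
after li $t6, 200: $t6=200
after lw $t1, 0($t6): $t1=M[200]=18
after xor $t1, $t1, 12: $t1=18^12=30
after add $t6, $t6, 4: $t6=200+4=204
after add $t4, $t4, 1: $t4=1+1=2
cmp $t4, 5  (cmp 2,5)
bne L0: taken
after lw $t1, 0($t6): $t1=M[204]=10
after xor $t1, $t1, 12: $t1=10^12=6
after add $t6, $t6, 4: $t6=204+4=208
after add $t4, $t4, 1: $t4=2+1=3
cmp $t4, 5  (cmp 3,5)
bne L0: taken
after lw $t1, 0($t6): $t1=M[208]=1
after xor $t1, $t1, 12: $t1=1^12=13
after add $t6, $t6, 4: $t6=208+4=212
after add $t4, $t4, 1: $t4=3+1=4
cmp $t4, 5  (cmp 4,5)
bne L0: taken
after lw $t1, 0($t6): $t1=M[212]=-1
after xor $t1, $t1, 12: $t1=(-1)^12=-13
after add $t6, $t6, 4: $t6=212+4=216
after add $t4, $t4, 1: $t4=4+1=5
cmp $t4, 5  (cmp 5,5)
bne L0: not taken
sw $t1, (200) → M[200]=-13
halt.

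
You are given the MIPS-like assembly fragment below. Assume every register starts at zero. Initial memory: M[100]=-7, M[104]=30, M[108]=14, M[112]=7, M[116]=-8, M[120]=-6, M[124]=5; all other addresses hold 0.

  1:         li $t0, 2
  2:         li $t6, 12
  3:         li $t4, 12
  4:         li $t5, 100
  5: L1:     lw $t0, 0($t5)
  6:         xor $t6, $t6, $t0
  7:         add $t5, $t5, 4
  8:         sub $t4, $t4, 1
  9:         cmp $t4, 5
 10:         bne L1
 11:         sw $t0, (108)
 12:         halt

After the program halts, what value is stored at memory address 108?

5

li $t0, 2 → $t0=2
li $t6, 12 → $t6=12
li $t4, 12 → $t4=12
li $t5, 100 → $t5=100
lw $t0, 0($t5) → $t0=M[100]=-7
xor $t6, $t6, $t0 → $t6=12^(-7)=-11
add $t5, $t5, 4 → $t5=100+4=104
sub $t4, $t4, 1 → $t4=12-1=11
cmp $t4, 5  (cmp 11,5)
bne L1: taken
lw $t0, 0($t5) → $t0=M[104]=30
xor $t6, $t6, $t0 → $t6=(-11)^30=-21
add $t5, $t5, 4 → $t5=104+4=108
sub $t4, $t4, 1 → $t4=11-1=10
cmp $t4, 5  (cmp 10,5)
bne L1: taken
lw $t0, 0($t5) → $t0=M[108]=14
xor $t6, $t6, $t0 → $t6=(-21)^14=-27
add $t5, $t5, 4 → $t5=108+4=112
sub $t4, $t4, 1 → $t4=10-1=9
cmp $t4, 5  (cmp 9,5)
bne L1: taken
lw $t0, 0($t5) → $t0=M[112]=7
xor $t6, $t6, $t0 → $t6=(-27)^7=-30
add $t5, $t5, 4 → $t5=112+4=116
sub $t4, $t4, 1 → $t4=9-1=8
cmp $t4, 5  (cmp 8,5)
bne L1: taken
lw $t0, 0($t5) → $t0=M[116]=-8
xor $t6, $t6, $t0 → $t6=(-30)^(-8)=26
add $t5, $t5, 4 → $t5=116+4=120
sub $t4, $t4, 1 → $t4=8-1=7
cmp $t4, 5  (cmp 7,5)
bne L1: taken
lw $t0, 0($t5) → $t0=M[120]=-6
xor $t6, $t6, $t0 → $t6=26^(-6)=-32
add $t5, $t5, 4 → $t5=120+4=124
sub $t4, $t4, 1 → $t4=7-1=6
cmp $t4, 5  (cmp 6,5)
bne L1: taken
lw $t0, 0($t5) → $t0=M[124]=5
xor $t6, $t6, $t0 → $t6=(-32)^5=-27
add $t5, $t5, 4 → $t5=124+4=128
sub $t4, $t4, 1 → $t4=6-1=5
cmp $t4, 5  (cmp 5,5)
bne L1: not taken
sw $t0, (108) → M[108]=5
halt.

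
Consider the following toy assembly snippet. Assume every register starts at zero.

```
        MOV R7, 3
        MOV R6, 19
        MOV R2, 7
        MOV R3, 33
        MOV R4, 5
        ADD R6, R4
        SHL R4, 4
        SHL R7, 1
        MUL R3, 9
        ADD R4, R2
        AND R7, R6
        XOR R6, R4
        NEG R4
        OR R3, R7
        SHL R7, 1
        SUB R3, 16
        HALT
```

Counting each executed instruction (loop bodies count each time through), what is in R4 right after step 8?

after MOV R7, 3: R7=3
after MOV R6, 19: R6=19
after MOV R2, 7: R2=7
after MOV R3, 33: R3=33
after MOV R4, 5: R4=5
after ADD R6, R4: R6=19+5=24
after SHL R4, 4: R4=5<<4=80
after SHL R7, 1: R7=3<<1=6
After step 8: R4 = 80.

80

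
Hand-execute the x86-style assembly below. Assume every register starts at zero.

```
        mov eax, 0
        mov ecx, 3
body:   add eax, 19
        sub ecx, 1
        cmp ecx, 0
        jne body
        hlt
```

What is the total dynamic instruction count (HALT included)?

after mov eax, 0: eax=0
after mov ecx, 3: ecx=3
after add eax, 19: eax=0+19=19
after sub ecx, 1: ecx=3-1=2
cmp ecx, 0  (cmp 2,0)
jne body: taken
after add eax, 19: eax=19+19=38
after sub ecx, 1: ecx=2-1=1
cmp ecx, 0  (cmp 1,0)
jne body: taken
after add eax, 19: eax=38+19=57
after sub ecx, 1: ecx=1-1=0
cmp ecx, 0  (cmp 0,0)
jne body: not taken
halt.
Total executed instructions: 15.

15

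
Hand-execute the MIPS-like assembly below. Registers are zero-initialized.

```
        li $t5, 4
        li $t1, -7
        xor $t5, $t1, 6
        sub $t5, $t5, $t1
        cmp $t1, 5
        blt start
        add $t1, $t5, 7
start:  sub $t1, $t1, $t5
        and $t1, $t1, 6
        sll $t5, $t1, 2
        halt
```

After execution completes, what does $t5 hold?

after li $t5, 4: $t5=4
after li $t1, -7: $t1=-7
after xor $t5, $t1, 6: $t5=(-7)^6=-1
after sub $t5, $t5, $t1: $t5=(-1)-(-7)=6
cmp $t1, 5  (cmp -7,5)
blt start: taken
after sub $t1, $t1, $t5: $t1=(-7)-6=-13
after and $t1, $t1, 6: $t1=(-13)&6=2
after sll $t5, $t1, 2: $t5=2<<2=8
halt.

8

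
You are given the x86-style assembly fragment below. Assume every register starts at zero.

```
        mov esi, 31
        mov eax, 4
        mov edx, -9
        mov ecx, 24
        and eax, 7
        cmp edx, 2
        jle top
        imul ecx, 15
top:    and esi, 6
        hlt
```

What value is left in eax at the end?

4

mov esi, 31 → esi=31
mov eax, 4 → eax=4
mov edx, -9 → edx=-9
mov ecx, 24 → ecx=24
and eax, 7 → eax=4&7=4
cmp edx, 2  (cmp -9,2)
jle top: taken
and esi, 6 → esi=31&6=6
halt.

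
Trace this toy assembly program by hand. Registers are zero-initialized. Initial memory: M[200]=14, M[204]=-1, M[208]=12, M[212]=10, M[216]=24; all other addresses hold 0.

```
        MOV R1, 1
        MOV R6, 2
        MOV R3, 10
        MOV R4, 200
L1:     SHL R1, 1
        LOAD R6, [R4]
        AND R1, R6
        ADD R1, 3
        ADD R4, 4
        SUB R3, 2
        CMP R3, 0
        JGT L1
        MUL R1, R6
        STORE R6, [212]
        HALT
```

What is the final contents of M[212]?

24

MOV R1, 1 → R1=1
MOV R6, 2 → R6=2
MOV R3, 10 → R3=10
MOV R4, 200 → R4=200
SHL R1, 1 → R1=1<<1=2
LOAD R6, [R4] → R6=M[200]=14
AND R1, R6 → R1=2&14=2
ADD R1, 3 → R1=2+3=5
ADD R4, 4 → R4=200+4=204
SUB R3, 2 → R3=10-2=8
CMP R3, 0  (cmp 8,0)
JGT L1: taken
SHL R1, 1 → R1=5<<1=10
LOAD R6, [R4] → R6=M[204]=-1
AND R1, R6 → R1=10&(-1)=10
ADD R1, 3 → R1=10+3=13
ADD R4, 4 → R4=204+4=208
SUB R3, 2 → R3=8-2=6
CMP R3, 0  (cmp 6,0)
JGT L1: taken
SHL R1, 1 → R1=13<<1=26
LOAD R6, [R4] → R6=M[208]=12
AND R1, R6 → R1=26&12=8
ADD R1, 3 → R1=8+3=11
ADD R4, 4 → R4=208+4=212
SUB R3, 2 → R3=6-2=4
CMP R3, 0  (cmp 4,0)
JGT L1: taken
SHL R1, 1 → R1=11<<1=22
LOAD R6, [R4] → R6=M[212]=10
AND R1, R6 → R1=22&10=2
ADD R1, 3 → R1=2+3=5
ADD R4, 4 → R4=212+4=216
SUB R3, 2 → R3=4-2=2
CMP R3, 0  (cmp 2,0)
JGT L1: taken
SHL R1, 1 → R1=5<<1=10
LOAD R6, [R4] → R6=M[216]=24
AND R1, R6 → R1=10&24=8
ADD R1, 3 → R1=8+3=11
ADD R4, 4 → R4=216+4=220
SUB R3, 2 → R3=2-2=0
CMP R3, 0  (cmp 0,0)
JGT L1: not taken
MUL R1, R6 → R1=11*24=264
STORE R6, [212] → M[212]=24
halt.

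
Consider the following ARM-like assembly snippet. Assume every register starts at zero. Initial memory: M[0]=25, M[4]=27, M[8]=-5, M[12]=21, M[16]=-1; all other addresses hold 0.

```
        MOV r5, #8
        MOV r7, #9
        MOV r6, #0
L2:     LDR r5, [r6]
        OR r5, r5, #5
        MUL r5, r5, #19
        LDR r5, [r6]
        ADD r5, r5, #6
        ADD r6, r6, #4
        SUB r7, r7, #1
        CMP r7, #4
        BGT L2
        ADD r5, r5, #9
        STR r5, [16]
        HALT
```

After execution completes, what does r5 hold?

14

r5=8
r7=9
r6=0
r5=M[0]=25
r5=25|5=29
r5=29*19=551
r5=M[0]=25
r5=25+6=31
r6=0+4=4
r7=9-1=8
CMP r7, #4  (cmp 8,4)
BGT L2: taken
r5=M[4]=27
r5=27|5=31
r5=31*19=589
r5=M[4]=27
r5=27+6=33
r6=4+4=8
r7=8-1=7
CMP r7, #4  (cmp 7,4)
BGT L2: taken
r5=M[8]=-5
r5=(-5)|5=-1
r5=(-1)*19=-19
r5=M[8]=-5
r5=(-5)+6=1
r6=8+4=12
r7=7-1=6
CMP r7, #4  (cmp 6,4)
BGT L2: taken
r5=M[12]=21
r5=21|5=21
r5=21*19=399
r5=M[12]=21
r5=21+6=27
r6=12+4=16
r7=6-1=5
CMP r7, #4  (cmp 5,4)
BGT L2: taken
r5=M[16]=-1
r5=(-1)|5=-1
r5=(-1)*19=-19
r5=M[16]=-1
r5=(-1)+6=5
r6=16+4=20
r7=5-1=4
CMP r7, #4  (cmp 4,4)
BGT L2: not taken
r5=5+9=14
STR r5, [16] → M[16]=14
halt.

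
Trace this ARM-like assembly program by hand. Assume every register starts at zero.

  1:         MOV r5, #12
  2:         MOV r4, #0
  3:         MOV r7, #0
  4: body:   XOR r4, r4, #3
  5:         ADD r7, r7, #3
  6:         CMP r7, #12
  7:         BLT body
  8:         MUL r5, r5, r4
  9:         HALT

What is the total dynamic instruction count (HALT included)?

r5=12
r4=0
r7=0
r4=0^3=3
r7=0+3=3
CMP r7, #12  (cmp 3,12)
BLT body: taken
r4=3^3=0
r7=3+3=6
CMP r7, #12  (cmp 6,12)
BLT body: taken
r4=0^3=3
r7=6+3=9
CMP r7, #12  (cmp 9,12)
BLT body: taken
r4=3^3=0
r7=9+3=12
CMP r7, #12  (cmp 12,12)
BLT body: not taken
r5=12*0=0
halt.
Total executed instructions: 21.

21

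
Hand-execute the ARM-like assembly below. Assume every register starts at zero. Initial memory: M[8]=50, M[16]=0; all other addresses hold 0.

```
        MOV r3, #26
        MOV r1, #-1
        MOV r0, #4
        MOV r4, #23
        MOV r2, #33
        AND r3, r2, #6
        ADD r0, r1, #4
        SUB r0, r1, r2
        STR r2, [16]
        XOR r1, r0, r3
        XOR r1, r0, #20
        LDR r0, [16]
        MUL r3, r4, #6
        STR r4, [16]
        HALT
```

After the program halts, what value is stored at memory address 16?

after MOV r3, #26: r3=26
after MOV r1, #-1: r1=-1
after MOV r0, #4: r0=4
after MOV r4, #23: r4=23
after MOV r2, #33: r2=33
after AND r3, r2, #6: r3=33&6=0
after ADD r0, r1, #4: r0=(-1)+4=3
after SUB r0, r1, r2: r0=(-1)-33=-34
STR r2, [16] → M[16]=33
after XOR r1, r0, r3: r1=(-34)^0=-34
after XOR r1, r0, #20: r1=(-34)^20=-54
after LDR r0, [16]: r0=M[16]=33
after MUL r3, r4, #6: r3=23*6=138
STR r4, [16] → M[16]=23
halt.

23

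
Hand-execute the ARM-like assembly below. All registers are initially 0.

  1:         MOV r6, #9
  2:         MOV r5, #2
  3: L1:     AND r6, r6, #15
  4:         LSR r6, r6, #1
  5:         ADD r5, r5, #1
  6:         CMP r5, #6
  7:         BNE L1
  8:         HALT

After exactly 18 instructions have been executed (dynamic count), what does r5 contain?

MOV r6, #9 → r6=9
MOV r5, #2 → r5=2
AND r6, r6, #15 → r6=9&15=9
LSR r6, r6, #1 → r6=9>>1=4
ADD r5, r5, #1 → r5=2+1=3
CMP r5, #6  (cmp 3,6)
BNE L1: taken
AND r6, r6, #15 → r6=4&15=4
LSR r6, r6, #1 → r6=4>>1=2
ADD r5, r5, #1 → r5=3+1=4
CMP r5, #6  (cmp 4,6)
BNE L1: taken
AND r6, r6, #15 → r6=2&15=2
LSR r6, r6, #1 → r6=2>>1=1
ADD r5, r5, #1 → r5=4+1=5
CMP r5, #6  (cmp 5,6)
BNE L1: taken
AND r6, r6, #15 → r6=1&15=1
After step 18: r5 = 5.

5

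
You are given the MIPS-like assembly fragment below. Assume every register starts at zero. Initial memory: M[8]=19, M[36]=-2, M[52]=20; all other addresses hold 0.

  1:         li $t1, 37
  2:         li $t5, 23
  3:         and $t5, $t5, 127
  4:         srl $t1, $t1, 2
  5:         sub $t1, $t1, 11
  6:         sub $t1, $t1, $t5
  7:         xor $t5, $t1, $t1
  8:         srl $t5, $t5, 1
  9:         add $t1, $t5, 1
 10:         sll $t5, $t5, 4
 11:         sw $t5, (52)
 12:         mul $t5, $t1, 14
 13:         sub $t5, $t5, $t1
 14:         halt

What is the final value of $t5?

13

after li $t1, 37: $t1=37
after li $t5, 23: $t5=23
after and $t5, $t5, 127: $t5=23&127=23
after srl $t1, $t1, 2: $t1=37>>2=9
after sub $t1, $t1, 11: $t1=9-11=-2
after sub $t1, $t1, $t5: $t1=(-2)-23=-25
after xor $t5, $t1, $t1: $t5=(-25)^(-25)=0
after srl $t5, $t5, 1: $t5=0>>1=0
after add $t1, $t5, 1: $t1=0+1=1
after sll $t5, $t5, 4: $t5=0<<4=0
sw $t5, (52) → M[52]=0
after mul $t5, $t1, 14: $t5=1*14=14
after sub $t5, $t5, $t1: $t5=14-1=13
halt.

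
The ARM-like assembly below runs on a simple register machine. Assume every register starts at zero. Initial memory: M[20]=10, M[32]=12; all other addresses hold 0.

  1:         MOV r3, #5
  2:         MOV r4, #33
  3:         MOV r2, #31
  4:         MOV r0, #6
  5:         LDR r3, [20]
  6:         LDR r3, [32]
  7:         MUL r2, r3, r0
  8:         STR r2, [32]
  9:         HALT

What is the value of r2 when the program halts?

72

after MOV r3, #5: r3=5
after MOV r4, #33: r4=33
after MOV r2, #31: r2=31
after MOV r0, #6: r0=6
after LDR r3, [20]: r3=M[20]=10
after LDR r3, [32]: r3=M[32]=12
after MUL r2, r3, r0: r2=12*6=72
STR r2, [32] → M[32]=72
halt.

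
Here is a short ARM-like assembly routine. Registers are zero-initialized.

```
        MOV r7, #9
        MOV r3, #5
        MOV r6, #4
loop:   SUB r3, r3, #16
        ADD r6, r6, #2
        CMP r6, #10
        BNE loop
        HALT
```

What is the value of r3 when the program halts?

-43

after MOV r7, #9: r7=9
after MOV r3, #5: r3=5
after MOV r6, #4: r6=4
after SUB r3, r3, #16: r3=5-16=-11
after ADD r6, r6, #2: r6=4+2=6
CMP r6, #10  (cmp 6,10)
BNE loop: taken
after SUB r3, r3, #16: r3=(-11)-16=-27
after ADD r6, r6, #2: r6=6+2=8
CMP r6, #10  (cmp 8,10)
BNE loop: taken
after SUB r3, r3, #16: r3=(-27)-16=-43
after ADD r6, r6, #2: r6=8+2=10
CMP r6, #10  (cmp 10,10)
BNE loop: not taken
halt.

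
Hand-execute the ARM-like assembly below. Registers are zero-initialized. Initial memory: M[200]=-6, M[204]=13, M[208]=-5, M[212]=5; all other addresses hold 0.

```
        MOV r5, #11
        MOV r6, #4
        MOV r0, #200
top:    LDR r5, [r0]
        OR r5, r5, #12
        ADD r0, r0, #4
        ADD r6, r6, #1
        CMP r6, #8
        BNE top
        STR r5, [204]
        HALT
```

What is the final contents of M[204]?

13

MOV r5, #11 → r5=11
MOV r6, #4 → r6=4
MOV r0, #200 → r0=200
LDR r5, [r0] → r5=M[200]=-6
OR r5, r5, #12 → r5=(-6)|12=-2
ADD r0, r0, #4 → r0=200+4=204
ADD r6, r6, #1 → r6=4+1=5
CMP r6, #8  (cmp 5,8)
BNE top: taken
LDR r5, [r0] → r5=M[204]=13
OR r5, r5, #12 → r5=13|12=13
ADD r0, r0, #4 → r0=204+4=208
ADD r6, r6, #1 → r6=5+1=6
CMP r6, #8  (cmp 6,8)
BNE top: taken
LDR r5, [r0] → r5=M[208]=-5
OR r5, r5, #12 → r5=(-5)|12=-1
ADD r0, r0, #4 → r0=208+4=212
ADD r6, r6, #1 → r6=6+1=7
CMP r6, #8  (cmp 7,8)
BNE top: taken
LDR r5, [r0] → r5=M[212]=5
OR r5, r5, #12 → r5=5|12=13
ADD r0, r0, #4 → r0=212+4=216
ADD r6, r6, #1 → r6=7+1=8
CMP r6, #8  (cmp 8,8)
BNE top: not taken
STR r5, [204] → M[204]=13
halt.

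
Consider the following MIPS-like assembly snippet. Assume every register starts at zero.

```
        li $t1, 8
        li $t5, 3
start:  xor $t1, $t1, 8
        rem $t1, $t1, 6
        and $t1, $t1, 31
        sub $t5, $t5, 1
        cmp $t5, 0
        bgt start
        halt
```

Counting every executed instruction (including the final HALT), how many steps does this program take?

after li $t1, 8: $t1=8
after li $t5, 3: $t5=3
after xor $t1, $t1, 8: $t1=8^8=0
after rem $t1, $t1, 6: $t1=0%6=0
after and $t1, $t1, 31: $t1=0&31=0
after sub $t5, $t5, 1: $t5=3-1=2
cmp $t5, 0  (cmp 2,0)
bgt start: taken
after xor $t1, $t1, 8: $t1=0^8=8
after rem $t1, $t1, 6: $t1=8%6=2
after and $t1, $t1, 31: $t1=2&31=2
after sub $t5, $t5, 1: $t5=2-1=1
cmp $t5, 0  (cmp 1,0)
bgt start: taken
after xor $t1, $t1, 8: $t1=2^8=10
after rem $t1, $t1, 6: $t1=10%6=4
after and $t1, $t1, 31: $t1=4&31=4
after sub $t5, $t5, 1: $t5=1-1=0
cmp $t5, 0  (cmp 0,0)
bgt start: not taken
halt.
Total executed instructions: 21.

21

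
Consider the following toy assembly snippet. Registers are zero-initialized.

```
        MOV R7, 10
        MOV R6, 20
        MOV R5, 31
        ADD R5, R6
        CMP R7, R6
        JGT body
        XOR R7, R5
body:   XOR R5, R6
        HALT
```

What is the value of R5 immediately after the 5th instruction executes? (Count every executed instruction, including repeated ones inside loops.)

MOV R7, 10 → R7=10
MOV R6, 20 → R6=20
MOV R5, 31 → R5=31
ADD R5, R6 → R5=31+20=51
CMP R7, R6  (cmp 10,20)
After step 5: R5 = 51.

51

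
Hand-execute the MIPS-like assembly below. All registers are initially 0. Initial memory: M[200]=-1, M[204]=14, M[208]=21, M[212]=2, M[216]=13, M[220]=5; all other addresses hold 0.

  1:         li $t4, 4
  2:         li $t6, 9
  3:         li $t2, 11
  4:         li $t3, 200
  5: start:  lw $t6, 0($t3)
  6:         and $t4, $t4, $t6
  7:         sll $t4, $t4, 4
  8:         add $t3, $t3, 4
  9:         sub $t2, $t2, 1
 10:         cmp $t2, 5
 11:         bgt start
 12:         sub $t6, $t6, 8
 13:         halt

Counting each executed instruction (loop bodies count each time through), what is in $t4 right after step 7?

64

li $t4, 4 → $t4=4
li $t6, 9 → $t6=9
li $t2, 11 → $t2=11
li $t3, 200 → $t3=200
lw $t6, 0($t3) → $t6=M[200]=-1
and $t4, $t4, $t6 → $t4=4&(-1)=4
sll $t4, $t4, 4 → $t4=4<<4=64
After step 7: $t4 = 64.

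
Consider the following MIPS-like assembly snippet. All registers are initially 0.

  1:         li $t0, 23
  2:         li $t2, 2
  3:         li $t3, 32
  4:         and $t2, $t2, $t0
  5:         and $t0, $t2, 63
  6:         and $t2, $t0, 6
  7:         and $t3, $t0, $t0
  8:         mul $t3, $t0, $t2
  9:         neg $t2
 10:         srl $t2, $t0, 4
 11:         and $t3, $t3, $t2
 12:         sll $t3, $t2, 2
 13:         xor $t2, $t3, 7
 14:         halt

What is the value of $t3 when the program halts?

0

$t0=23
$t2=2
$t3=32
$t2=2&23=2
$t0=2&63=2
$t2=2&6=2
$t3=2&2=2
$t3=2*2=4
$t2=-(2)=-2
$t2=2>>4=0
$t3=4&0=0
$t3=0<<2=0
$t2=0^7=7
halt.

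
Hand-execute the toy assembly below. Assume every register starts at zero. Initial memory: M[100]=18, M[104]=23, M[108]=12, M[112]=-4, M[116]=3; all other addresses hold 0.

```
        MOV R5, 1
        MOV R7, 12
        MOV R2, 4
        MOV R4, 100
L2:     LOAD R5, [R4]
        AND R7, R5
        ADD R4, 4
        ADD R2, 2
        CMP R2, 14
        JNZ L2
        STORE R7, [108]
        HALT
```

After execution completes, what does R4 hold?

120

MOV R5, 1 → R5=1
MOV R7, 12 → R7=12
MOV R2, 4 → R2=4
MOV R4, 100 → R4=100
LOAD R5, [R4] → R5=M[100]=18
AND R7, R5 → R7=12&18=0
ADD R4, 4 → R4=100+4=104
ADD R2, 2 → R2=4+2=6
CMP R2, 14  (cmp 6,14)
JNZ L2: taken
LOAD R5, [R4] → R5=M[104]=23
AND R7, R5 → R7=0&23=0
ADD R4, 4 → R4=104+4=108
ADD R2, 2 → R2=6+2=8
CMP R2, 14  (cmp 8,14)
JNZ L2: taken
LOAD R5, [R4] → R5=M[108]=12
AND R7, R5 → R7=0&12=0
ADD R4, 4 → R4=108+4=112
ADD R2, 2 → R2=8+2=10
CMP R2, 14  (cmp 10,14)
JNZ L2: taken
LOAD R5, [R4] → R5=M[112]=-4
AND R7, R5 → R7=0&(-4)=0
ADD R4, 4 → R4=112+4=116
ADD R2, 2 → R2=10+2=12
CMP R2, 14  (cmp 12,14)
JNZ L2: taken
LOAD R5, [R4] → R5=M[116]=3
AND R7, R5 → R7=0&3=0
ADD R4, 4 → R4=116+4=120
ADD R2, 2 → R2=12+2=14
CMP R2, 14  (cmp 14,14)
JNZ L2: not taken
STORE R7, [108] → M[108]=0
halt.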